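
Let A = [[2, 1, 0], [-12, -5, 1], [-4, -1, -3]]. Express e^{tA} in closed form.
A has Jordan form J = [[-2, 1, 0], [0, -2, 1], [0, 0, -2]] with A = PJP^{-1}, so e^{tA} = P e^{tJ} P^{-1}.

For a Jordan block J_k(λ), e^{tJ_k(λ)} = e^{λt} · (I + tN + t^2 N^2/2! + ... + t^{k-1} N^{k-1}/(k-1)!) where N is the nilpotent superdiagonal part.

Assembling the blocks and conjugating back gives the entries of e^{tA} as shown above.

e^{tA} = [[(2*t^2 + 4*t + 1)*e^{-2*t}, t*(t + 2)*e^{-2*t}/2, t^2*e^{-2*t}/2], [4*t*(-2*t - 3)*e^{-2*t}, (-2*t^2 - 3*t + 1)*e^{-2*t}, t*(1 - 2*t)*e^{-2*t}], [-4*t*e^{-2*t}, -t*e^{-2*t}, (1 - t)*e^{-2*t}]]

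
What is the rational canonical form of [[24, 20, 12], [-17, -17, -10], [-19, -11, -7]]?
The invariant factors of A (the non-unit diagonal entries of the Smith normal form of xI - A over ℚ[x]) are x^3 + x - 4, each dividing the next. The characteristic polynomial is their product, x^3 + x - 4.

The rational canonical form is the block-diagonal matrix of companion matrices C(f_i):
R = [[0, 0, 4], [1, 0, -1], [0, 1, 0]].

Note the characteristic polynomial does not split into linear factors over ℚ, so A has no Jordan form over ℚ; the rational canonical form exists over any field.

R = [[0, 0, 4], [1, 0, -1], [0, 1, 0]]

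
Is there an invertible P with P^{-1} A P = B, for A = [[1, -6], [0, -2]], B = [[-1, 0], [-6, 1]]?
No.

trace(A) = -1 but trace(B) = 0. The trace is a similarity invariant, so A and B are not similar.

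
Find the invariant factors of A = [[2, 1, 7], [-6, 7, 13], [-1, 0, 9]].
(x - 6)^3

The Jordan structure of A has elementary divisors (x - 6)^3. Arranging the block sizes at each eigenvalue in decreasing order and taking row products gives the invariant factors.

Invariant factors (smallest first, each dividing the next): (x - 6)^3.

Check: the last factor (x - 6)^3 is the minimal polynomial, and the product (x - 6)^3 is the characteristic polynomial.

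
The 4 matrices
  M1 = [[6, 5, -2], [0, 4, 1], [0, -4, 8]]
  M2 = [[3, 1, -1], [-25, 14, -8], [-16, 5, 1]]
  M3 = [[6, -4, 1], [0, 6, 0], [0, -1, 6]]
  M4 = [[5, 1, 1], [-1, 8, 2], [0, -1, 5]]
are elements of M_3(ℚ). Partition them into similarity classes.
1 class: {M1, M2, M3, M4}

Characteristic polynomials: χ_{M1} = (x - 6)^3, χ_{M2} = (x - 6)^3, χ_{M3} = (x - 6)^3, χ_{M4} = (x - 6)^3.

{M1, M2, M3, M4}: invariant factors (x - 6)^3.

Matrices are similar if and only if their invariant-factor lists agree; the partition into similarity classes is {M1, M2, M3, M4}.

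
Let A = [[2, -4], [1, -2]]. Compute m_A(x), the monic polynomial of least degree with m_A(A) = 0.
m_A(x) = x^2

The characteristic polynomial factors as x^2. The minimal polynomial is ∏(x - λ)^{k_λ} where k_λ is the size of the largest Jordan block at λ.

For λ = 0: rank(A) = 1, and the largest Jordan block has size 2 (the smallest k with rank(A^k) = rank(A^(k+1))).

So m_A(x) = x^2.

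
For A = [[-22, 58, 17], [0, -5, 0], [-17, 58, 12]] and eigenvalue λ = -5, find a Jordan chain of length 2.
v_1 = [[10, 5, -7]]^T, v_2 = [[1, 0, 1]]^T

We seek v_1 ∈ ker((A + 5I)^2) \ ker(A + 5I), then set v_{i+1} = (A + 5I) v_i.

One such chain is v_1 = [[10, 5, -7]]^T, v_2 = [[1, 0, 1]]^T. Check: (A + 5I) v_2 = [[0, 0, 0]]^T = 0.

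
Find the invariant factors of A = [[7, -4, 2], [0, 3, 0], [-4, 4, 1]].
The Jordan structure of A has elementary divisors (x - 3), (x - 3), (x - 5). Arranging the block sizes at each eigenvalue in decreasing order and taking row products gives the invariant factors.

Invariant factors (smallest first, each dividing the next): x - 3, (x - 5)(x - 3).

Check: the last factor (x - 5)(x - 3) is the minimal polynomial, and the product (x - 5)(x - 3)^2 is the characteristic polynomial.

x - 3, (x - 5)(x - 3)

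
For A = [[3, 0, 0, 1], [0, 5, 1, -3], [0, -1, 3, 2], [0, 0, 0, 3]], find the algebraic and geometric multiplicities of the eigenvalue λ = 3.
The characteristic polynomial is (x - 4)^2(x - 3)^2, so the factor x - 3 appears with exponent 2: the algebraic multiplicity is 2.

rank(A - 3I) = 3, so the eigenspace has dimension 4 - 3 = 1: the geometric multiplicity is 1.

Since 1 < 2, A is not diagonalizable.

algebraic multiplicity 2, geometric multiplicity 1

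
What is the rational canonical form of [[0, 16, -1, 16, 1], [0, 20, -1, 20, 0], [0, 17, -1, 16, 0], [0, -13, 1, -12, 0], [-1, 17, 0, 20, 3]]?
The invariant factors of A (the non-unit diagonal entries of the Smith normal form of xI - A over ℚ[x]) are x^2 - 3x + 1, (x - 4)(x^2 - 3x + 1), each dividing the next. The characteristic polynomial is their product, (x - 4)(x^2 - 3x + 1)^2.

The rational canonical form is the block-diagonal matrix of companion matrices C(f_i):
R = [[0, -1, 0, 0, 0], [1, 3, 0, 0, 0], [0, 0, 0, 0, 4], [0, 0, 1, 0, -13], [0, 0, 0, 1, 7]].

Note the characteristic polynomial does not split into linear factors over ℚ, so A has no Jordan form over ℚ; the rational canonical form exists over any field.

R = [[0, -1, 0, 0, 0], [1, 3, 0, 0, 0], [0, 0, 0, 0, 4], [0, 0, 1, 0, -13], [0, 0, 0, 1, 7]]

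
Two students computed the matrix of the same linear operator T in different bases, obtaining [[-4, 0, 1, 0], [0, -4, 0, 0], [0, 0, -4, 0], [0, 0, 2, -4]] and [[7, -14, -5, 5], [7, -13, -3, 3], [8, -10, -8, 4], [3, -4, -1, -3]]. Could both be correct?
No.

trace(A) = -16 but trace(B) = -17. The trace is a similarity invariant, so A and B are not similar.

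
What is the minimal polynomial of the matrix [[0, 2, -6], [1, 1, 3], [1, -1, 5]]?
m_A(x) = (x - 2)^2

The characteristic polynomial factors as (x - 2)^3. The minimal polynomial is ∏(x - λ)^{k_λ} where k_λ is the size of the largest Jordan block at λ.

For λ = 2: rank(A - 2I) = 1, and the largest Jordan block has size 2 (the smallest k with rank((A - 2I)^k) = rank((A - 2I)^(k+1))).

So m_A(x) = (x - 2)^2.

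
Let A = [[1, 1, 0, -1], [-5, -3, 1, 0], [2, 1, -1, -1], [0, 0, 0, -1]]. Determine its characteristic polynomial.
χ_A(x) = (x + 1)^4

xI - A = [[x - 1, -1, 0, 1], [5, x + 3, -1, 0], [-2, -1, x + 1, 1], [0, 0, 0, x + 1]].

Expanding det(xI - A) along the first row:
det(xI - A) = + (x - 1)·det([[x + 3, -1, 0], [-1, x + 1, 1], [0, 0, x + 1]]) - (-1)·det([[5, -1, 0], [-2, x + 1, 1], [0, 0, x + 1]]) + (0)·det([[5, x + 3, 0], [-2, -1, 1], [0, 0, x + 1]]) - (1)·det([[5, x + 3, -1], [-2, -1, x + 1], [0, 0, 0]]).

Evaluating gives χ_A(x) = x^4 + 4x^3 + 6x^2 + 4x + 1 = (x + 1)^4.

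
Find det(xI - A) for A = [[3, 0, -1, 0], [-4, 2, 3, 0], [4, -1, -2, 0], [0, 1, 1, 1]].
xI - A = [[x - 3, 0, 1, 0], [4, x - 2, -3, 0], [-4, 1, x + 2, 0], [0, -1, -1, x - 1]].

Expanding det(xI - A) along the first row:
det(xI - A) = + (x - 3)·det([[x - 2, -3, 0], [1, x + 2, 0], [-1, -1, x - 1]]) - (0)·det([[4, -3, 0], [-4, x + 2, 0], [0, -1, x - 1]]) + (1)·det([[4, x - 2, 0], [-4, 1, 0], [0, -1, x - 1]]) - (0)·det([[4, x - 2, -3], [-4, 1, x + 2], [0, -1, -1]]).

Evaluating gives χ_A(x) = x^4 - 4x^3 + 6x^2 - 4x + 1 = (x - 1)^4.

χ_A(x) = (x - 1)^4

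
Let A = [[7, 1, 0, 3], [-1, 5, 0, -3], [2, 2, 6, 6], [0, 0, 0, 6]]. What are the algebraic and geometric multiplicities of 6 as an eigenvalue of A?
The characteristic polynomial is (x - 6)^4, so the factor x - 6 appears with exponent 4: the algebraic multiplicity is 4.

rank(A - 6I) = 1, so the eigenspace has dimension 4 - 1 = 3: the geometric multiplicity is 3.

Since 3 < 4, A is not diagonalizable.

algebraic multiplicity 4, geometric multiplicity 3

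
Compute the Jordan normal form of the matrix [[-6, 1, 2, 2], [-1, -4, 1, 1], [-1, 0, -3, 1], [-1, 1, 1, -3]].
The characteristic polynomial is det(xI - A) = (x + 4)^4, so the eigenvalues are -4 (algebraic multiplicity 4).

For λ = -4: rank(A + 4I) = 2, rank((A + 4I)^2) = 1, rank((A + 4I)^3) = 0. The eigenspace has dimension 4 - 2 = 2, so there are 2 Jordan blocks; the rank sequence gives block sizes [3, 1].

Assembling the blocks gives the Jordan form J above.

J = [[-4, 1, 0, 0], [0, -4, 1, 0], [0, 0, -4, 0], [0, 0, 0, -4]]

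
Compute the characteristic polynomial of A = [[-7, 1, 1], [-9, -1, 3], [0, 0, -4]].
xI - A = [[x + 7, -1, -1], [9, x + 1, -3], [0, 0, x + 4]].

Expanding det(xI - A) along the first row:
det(xI - A) = + (x + 7)·det([[x + 1, -3], [0, x + 4]]) - (-1)·det([[9, -3], [0, x + 4]]) + (-1)·det([[9, x + 1], [0, 0]]).

Evaluating gives χ_A(x) = x^3 + 12x^2 + 48x + 64 = (x + 4)^3.

χ_A(x) = (x + 4)^3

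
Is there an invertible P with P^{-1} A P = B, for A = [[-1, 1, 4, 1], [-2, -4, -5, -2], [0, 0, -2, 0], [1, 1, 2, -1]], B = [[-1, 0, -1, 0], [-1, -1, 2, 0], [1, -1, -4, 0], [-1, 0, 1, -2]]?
Two matrices over a field are similar if and only if they have the same invariant factors.

Both A and B have characteristic polynomial (x + 2)^4 and minimal polynomial (x + 2)^3. Computing further, both have invariant factors x + 2, (x + 2)^3. Hence A and B are similar.

Yes.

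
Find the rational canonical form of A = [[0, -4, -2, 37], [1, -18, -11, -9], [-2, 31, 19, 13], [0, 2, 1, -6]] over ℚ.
R = [[0, 0, 0, 25], [1, 0, 0, 15], [0, 1, 0, 2], [0, 0, 1, -5]]

The invariant factors of A (the non-unit diagonal entries of the Smith normal form of xI - A over ℚ[x]) are (x + 5)(x^3 - 2x - 5), each dividing the next. The characteristic polynomial is their product, (x + 5)(x^3 - 2x - 5).

The rational canonical form is the block-diagonal matrix of companion matrices C(f_i):
R = [[0, 0, 0, 25], [1, 0, 0, 15], [0, 1, 0, 2], [0, 0, 1, -5]].

Note the characteristic polynomial does not split into linear factors over ℚ, so A has no Jordan form over ℚ; the rational canonical form exists over any field.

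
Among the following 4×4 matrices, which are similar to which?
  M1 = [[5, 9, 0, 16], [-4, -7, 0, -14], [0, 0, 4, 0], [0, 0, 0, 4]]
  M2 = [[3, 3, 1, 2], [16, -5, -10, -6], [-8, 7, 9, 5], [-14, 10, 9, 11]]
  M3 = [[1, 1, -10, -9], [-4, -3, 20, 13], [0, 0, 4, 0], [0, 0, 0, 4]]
2 classes: {M1, M3}, {M2}

Characteristic polynomials: χ_{M1} = (x - 4)^2(x + 1)^2, χ_{M2} = (x - 6)^2(x - 3)^2, χ_{M3} = (x - 4)^2(x + 1)^2.

{M1, M3}: invariant factors x - 4, (x - 4)(x + 1)^2.

{M2}: invariant factors (x - 6)^2(x - 3)^2.

Matrices are similar if and only if their invariant-factor lists agree; the partition into similarity classes is {M1, M3}, {M2}.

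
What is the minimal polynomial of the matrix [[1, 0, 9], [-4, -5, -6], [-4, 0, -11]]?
The characteristic polynomial factors as (x + 5)^3. The minimal polynomial is ∏(x - λ)^{k_λ} where k_λ is the size of the largest Jordan block at λ.

For λ = -5: rank(A + 5I) = 1, and the largest Jordan block has size 2 (the smallest k with rank((A + 5I)^k) = rank((A + 5I)^(k+1))).

So m_A(x) = (x + 5)^2.

m_A(x) = (x + 5)^2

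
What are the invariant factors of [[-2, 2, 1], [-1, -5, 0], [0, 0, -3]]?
(x + 3)^2(x + 4)

The Jordan structure of A has elementary divisors (x + 4), (x + 3)^2. Arranging the block sizes at each eigenvalue in decreasing order and taking row products gives the invariant factors.

Invariant factors (smallest first, each dividing the next): (x + 3)^2(x + 4).

Check: the last factor (x + 3)^2(x + 4) is the minimal polynomial, and the product (x + 3)^2(x + 4) is the characteristic polynomial.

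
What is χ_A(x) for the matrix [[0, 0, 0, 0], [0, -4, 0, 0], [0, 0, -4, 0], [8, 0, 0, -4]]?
xI - A = [[x, 0, 0, 0], [0, x + 4, 0, 0], [0, 0, x + 4, 0], [-8, 0, 0, x + 4]].

Expanding det(xI - A) along the first row:
det(xI - A) = + (x)·det([[x + 4, 0, 0], [0, x + 4, 0], [0, 0, x + 4]]) - (0)·det([[0, 0, 0], [0, x + 4, 0], [-8, 0, x + 4]]) + (0)·det([[0, x + 4, 0], [0, 0, 0], [-8, 0, x + 4]]) - (0)·det([[0, x + 4, 0], [0, 0, x + 4], [-8, 0, 0]]).

Evaluating gives χ_A(x) = x^4 + 12x^3 + 48x^2 + 64x = x(x + 4)^3.

χ_A(x) = x(x + 4)^3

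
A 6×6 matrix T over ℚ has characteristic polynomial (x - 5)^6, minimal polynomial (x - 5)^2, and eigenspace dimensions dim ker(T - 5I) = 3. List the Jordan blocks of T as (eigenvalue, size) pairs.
λ = 5: algebraic multiplicity 6 (exponent in χ_T), largest block size 2 (exponent in m_T), 3 blocks (geometric multiplicity). These force block sizes [2, 2, 2].

Jordan blocks: (5, 2), (5, 2), (5, 2)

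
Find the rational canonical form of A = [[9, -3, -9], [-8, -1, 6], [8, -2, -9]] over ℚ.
The invariant factors of A (the non-unit diagonal entries of the Smith normal form of xI - A over ℚ[x]) are x + 3, (x - 5)(x + 3), each dividing the next. The characteristic polynomial is their product, (x - 5)(x + 3)^2.

The rational canonical form is the block-diagonal matrix of companion matrices C(f_i):
R = [[-3, 0, 0], [0, 0, 15], [0, 1, 2]].

R = [[-3, 0, 0], [0, 0, 15], [0, 1, 2]]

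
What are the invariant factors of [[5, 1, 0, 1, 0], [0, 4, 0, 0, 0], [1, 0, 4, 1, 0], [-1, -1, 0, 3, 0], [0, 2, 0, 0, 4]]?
The Jordan structure of A has elementary divisors (x - 4)^2, (x - 4)^2, (x - 4). Arranging the block sizes at each eigenvalue in decreasing order and taking row products gives the invariant factors.

Invariant factors (smallest first, each dividing the next): x - 4, (x - 4)^2, (x - 4)^2.

Check: the last factor (x - 4)^2 is the minimal polynomial, and the product (x - 4)^5 is the characteristic polynomial.

x - 4, (x - 4)^2, (x - 4)^2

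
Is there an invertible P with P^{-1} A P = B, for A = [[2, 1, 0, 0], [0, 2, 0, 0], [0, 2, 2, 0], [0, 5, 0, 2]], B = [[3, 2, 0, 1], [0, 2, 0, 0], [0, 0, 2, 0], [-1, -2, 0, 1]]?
Two matrices over a field are similar if and only if they have the same invariant factors.

Both A and B have characteristic polynomial (x - 2)^4 and minimal polynomial (x - 2)^2. Computing further, both have invariant factors x - 2, x - 2, (x - 2)^2. Hence A and B are similar.

Yes.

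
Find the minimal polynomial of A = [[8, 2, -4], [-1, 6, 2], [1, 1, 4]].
m_A(x) = (x - 6)^3

The characteristic polynomial factors as (x - 6)^3. The minimal polynomial is ∏(x - λ)^{k_λ} where k_λ is the size of the largest Jordan block at λ.

For λ = 6: rank(A - 6I) = 2, and the largest Jordan block has size 3 (the smallest k with rank((A - 6I)^k) = rank((A - 6I)^(k+1))).

So m_A(x) = (x - 6)^3.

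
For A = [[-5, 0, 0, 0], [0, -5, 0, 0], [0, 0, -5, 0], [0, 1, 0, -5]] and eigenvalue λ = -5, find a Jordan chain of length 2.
v_1 = [[2, 1, 4, -2]]^T, v_2 = [[0, 0, 0, 1]]^T

We seek v_1 ∈ ker((A + 5I)^2) \ ker(A + 5I), then set v_{i+1} = (A + 5I) v_i.

One such chain is v_1 = [[2, 1, 4, -2]]^T, v_2 = [[0, 0, 0, 1]]^T. Check: (A + 5I) v_2 = [[0, 0, 0, 0]]^T = 0.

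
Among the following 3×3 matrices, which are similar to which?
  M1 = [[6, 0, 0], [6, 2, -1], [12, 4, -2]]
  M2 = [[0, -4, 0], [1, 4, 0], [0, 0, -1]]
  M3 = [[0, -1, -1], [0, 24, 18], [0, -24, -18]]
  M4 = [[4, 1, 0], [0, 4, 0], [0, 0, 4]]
Characteristic polynomials: χ_{M1} = x^2(x - 6), χ_{M2} = (x - 2)^2(x + 1), χ_{M3} = x^2(x - 6), χ_{M4} = (x - 4)^3.

{M1, M3}: invariant factors x^2(x - 6).

{M2}: invariant factors (x - 2)^2(x + 1).

{M4}: invariant factors x - 4, (x - 4)^2.

Matrices are similar if and only if their invariant-factor lists agree; the partition into similarity classes is {M1, M3}, {M2}, {M4}.

3 classes: {M1, M3}, {M2}, {M4}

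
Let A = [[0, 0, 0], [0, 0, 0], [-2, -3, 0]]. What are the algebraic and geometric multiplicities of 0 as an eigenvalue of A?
algebraic multiplicity 3, geometric multiplicity 2

The characteristic polynomial is x^3, so the factor x appears with exponent 3: the algebraic multiplicity is 3.

rank(A) = 1, so the eigenspace has dimension 3 - 1 = 2: the geometric multiplicity is 2.

Since 2 < 3, A is not diagonalizable.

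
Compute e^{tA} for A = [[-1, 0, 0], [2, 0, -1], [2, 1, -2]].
e^{tA} = [[e^{-t}, 0, 0], [2*t*e^{-t}, (t + 1)*e^{-t}, -t*e^{-t}], [2*t*e^{-t}, t*e^{-t}, (1 - t)*e^{-t}]]

A has Jordan form J = [[-1, 1, 0], [0, -1, 0], [0, 0, -1]] with A = PJP^{-1}, so e^{tA} = P e^{tJ} P^{-1}.

For a Jordan block J_k(λ), e^{tJ_k(λ)} = e^{λt} · (I + tN + t^2 N^2/2! + ... + t^{k-1} N^{k-1}/(k-1)!) where N is the nilpotent superdiagonal part.

Assembling the blocks and conjugating back gives the entries of e^{tA} as shown above.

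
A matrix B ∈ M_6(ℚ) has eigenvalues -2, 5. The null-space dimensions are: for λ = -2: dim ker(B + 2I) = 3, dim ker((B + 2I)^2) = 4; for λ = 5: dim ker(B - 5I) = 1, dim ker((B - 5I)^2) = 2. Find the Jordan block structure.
λ = -2: successive nullity increments [3, 1] count blocks of size ≥ k; block sizes are [2, 1, 1].
λ = 5: successive nullity increments [1, 1] count blocks of size ≥ k; block sizes are [2].

Jordan blocks: (-2, 2), (-2, 1), (-2, 1), (5, 2)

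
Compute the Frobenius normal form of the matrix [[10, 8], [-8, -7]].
R = [[0, 6], [1, 3]]

The invariant factors of A (the non-unit diagonal entries of the Smith normal form of xI - A over ℚ[x]) are x^2 - 3x - 6, each dividing the next. The characteristic polynomial is their product, x^2 - 3x - 6.

The rational canonical form is the block-diagonal matrix of companion matrices C(f_i):
R = [[0, 6], [1, 3]].

Note the characteristic polynomial does not split into linear factors over ℚ, so A has no Jordan form over ℚ; the rational canonical form exists over any field.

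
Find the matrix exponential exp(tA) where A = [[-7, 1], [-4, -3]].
A has Jordan form J = [[-5, 1], [0, -5]] with A = PJP^{-1}, so e^{tA} = P e^{tJ} P^{-1}.

For a Jordan block J_k(λ), e^{tJ_k(λ)} = e^{λt} · (I + tN + t^2 N^2/2! + ... + t^{k-1} N^{k-1}/(k-1)!) where N is the nilpotent superdiagonal part.

Assembling the blocks and conjugating back gives the entries of e^{tA} as shown above.

e^{tA} = [[(1 - 2*t)*e^{-5*t}, t*e^{-5*t}], [-4*t*e^{-5*t}, (2*t + 1)*e^{-5*t}]]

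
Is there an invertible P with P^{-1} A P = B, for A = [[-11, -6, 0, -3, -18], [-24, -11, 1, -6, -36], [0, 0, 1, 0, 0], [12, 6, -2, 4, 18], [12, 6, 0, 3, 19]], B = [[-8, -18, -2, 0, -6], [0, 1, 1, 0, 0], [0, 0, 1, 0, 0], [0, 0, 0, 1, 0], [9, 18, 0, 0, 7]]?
Two matrices over a field are similar if and only if they have the same invariant factors.

Both A and B have characteristic polynomial (x - 1)^4(x + 2) and minimal polynomial (x - 1)^2(x + 2). Computing further, both have invariant factors x - 1, x - 1, (x - 1)^2(x + 2). Hence A and B are similar.

Yes.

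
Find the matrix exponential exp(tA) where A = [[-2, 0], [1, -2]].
e^{tA} = [[e^{-2*t}, 0], [t*e^{-2*t}, e^{-2*t}]]

A has Jordan form J = [[-2, 1], [0, -2]] with A = PJP^{-1}, so e^{tA} = P e^{tJ} P^{-1}.

For a Jordan block J_k(λ), e^{tJ_k(λ)} = e^{λt} · (I + tN + t^2 N^2/2! + ... + t^{k-1} N^{k-1}/(k-1)!) where N is the nilpotent superdiagonal part.

Assembling the blocks and conjugating back gives the entries of e^{tA} as shown above.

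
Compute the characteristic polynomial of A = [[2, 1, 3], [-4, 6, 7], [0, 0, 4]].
χ_A(x) = (x - 4)^3

xI - A = [[x - 2, -1, -3], [4, x - 6, -7], [0, 0, x - 4]].

Expanding det(xI - A) along the first row:
det(xI - A) = + (x - 2)·det([[x - 6, -7], [0, x - 4]]) - (-1)·det([[4, -7], [0, x - 4]]) + (-3)·det([[4, x - 6], [0, 0]]).

Evaluating gives χ_A(x) = x^3 - 12x^2 + 48x - 64 = (x - 4)^3.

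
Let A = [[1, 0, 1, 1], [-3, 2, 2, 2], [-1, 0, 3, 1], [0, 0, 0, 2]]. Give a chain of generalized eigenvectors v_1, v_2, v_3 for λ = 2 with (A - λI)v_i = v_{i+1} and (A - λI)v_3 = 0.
v_1 = [[1, 1, 1, 1]]^T, v_2 = [[1, 1, 1, 0]]^T, v_3 = [[0, -1, 0, 0]]^T

We seek v_1 ∈ ker((A - 2I)^3) \ ker((A - 2I)^2), then set v_{i+1} = (A - 2I) v_i.

One such chain is v_1 = [[1, 1, 1, 1]]^T, v_2 = [[1, 1, 1, 0]]^T, v_3 = [[0, -1, 0, 0]]^T. Check: (A - 2I) v_3 = [[0, 0, 0, 0]]^T = 0.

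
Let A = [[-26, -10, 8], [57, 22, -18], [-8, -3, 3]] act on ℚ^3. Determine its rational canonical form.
The invariant factors of A (the non-unit diagonal entries of the Smith normal form of xI - A over ℚ[x]) are (x - 1)(x^2 + 2x - 2), each dividing the next. The characteristic polynomial is their product, (x - 1)(x^2 + 2x - 2).

The rational canonical form is the block-diagonal matrix of companion matrices C(f_i):
R = [[0, 0, -2], [1, 0, 4], [0, 1, -1]].

Note the characteristic polynomial does not split into linear factors over ℚ, so A has no Jordan form over ℚ; the rational canonical form exists over any field.

R = [[0, 0, -2], [1, 0, 4], [0, 1, -1]]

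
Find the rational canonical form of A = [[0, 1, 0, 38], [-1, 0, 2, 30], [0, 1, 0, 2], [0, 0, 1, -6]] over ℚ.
The invariant factors of A (the non-unit diagonal entries of the Smith normal form of xI - A over ℚ[x]) are (x^2 + 3x - 6)^2, each dividing the next. The characteristic polynomial is their product, (x^2 + 3x - 6)^2.

The rational canonical form is the block-diagonal matrix of companion matrices C(f_i):
R = [[0, 0, 0, -36], [1, 0, 0, 36], [0, 1, 0, 3], [0, 0, 1, -6]].

Note the characteristic polynomial does not split into linear factors over ℚ, so A has no Jordan form over ℚ; the rational canonical form exists over any field.

R = [[0, 0, 0, -36], [1, 0, 0, 36], [0, 1, 0, 3], [0, 0, 1, -6]]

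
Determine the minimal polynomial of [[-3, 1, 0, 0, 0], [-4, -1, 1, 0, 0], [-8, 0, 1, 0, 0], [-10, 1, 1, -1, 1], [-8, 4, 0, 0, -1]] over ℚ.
m_A(x) = (x + 1)^3

The characteristic polynomial factors as (x + 1)^5. The minimal polynomial is ∏(x - λ)^{k_λ} where k_λ is the size of the largest Jordan block at λ.

For λ = -1: rank(A + I) = 3, and the largest Jordan block has size 3 (the smallest k with rank((A + I)^k) = rank((A + I)^(k+1))).

So m_A(x) = (x + 1)^3.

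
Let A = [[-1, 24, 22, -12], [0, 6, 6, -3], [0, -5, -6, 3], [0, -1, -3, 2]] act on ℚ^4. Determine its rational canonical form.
The invariant factors of A (the non-unit diagonal entries of the Smith normal form of xI - A over ℚ[x]) are x + 1, (x + 1)(x^2 - 3x + 3), each dividing the next. The characteristic polynomial is their product, (x + 1)^2(x^2 - 3x + 3).

The rational canonical form is the block-diagonal matrix of companion matrices C(f_i):
R = [[-1, 0, 0, 0], [0, 0, 0, -3], [0, 1, 0, 0], [0, 0, 1, 2]].

Note the characteristic polynomial does not split into linear factors over ℚ, so A has no Jordan form over ℚ; the rational canonical form exists over any field.

R = [[-1, 0, 0, 0], [0, 0, 0, -3], [0, 1, 0, 0], [0, 0, 1, 2]]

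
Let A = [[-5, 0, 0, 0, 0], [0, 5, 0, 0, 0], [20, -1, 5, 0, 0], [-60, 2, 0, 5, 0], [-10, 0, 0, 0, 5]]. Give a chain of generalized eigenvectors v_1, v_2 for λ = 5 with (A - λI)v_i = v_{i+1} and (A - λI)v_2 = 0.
We seek v_1 ∈ ker((A - 5I)^2) \ ker(A - 5I), then set v_{i+1} = (A - 5I) v_i.

One such chain is v_1 = [[0, -1, 1, 0, 0]]^T, v_2 = [[0, 0, 1, -2, 0]]^T. Check: (A - 5I) v_2 = [[0, 0, 0, 0, 0]]^T = 0.

v_1 = [[0, -1, 1, 0, 0]]^T, v_2 = [[0, 0, 1, -2, 0]]^T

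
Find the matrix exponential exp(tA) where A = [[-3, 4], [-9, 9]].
A has Jordan form J = [[3, 1], [0, 3]] with A = PJP^{-1}, so e^{tA} = P e^{tJ} P^{-1}.

For a Jordan block J_k(λ), e^{tJ_k(λ)} = e^{λt} · (I + tN + t^2 N^2/2! + ... + t^{k-1} N^{k-1}/(k-1)!) where N is the nilpotent superdiagonal part.

Assembling the blocks and conjugating back gives the entries of e^{tA} as shown above.

e^{tA} = [[(1 - 6*t)*e^{3*t}, 4*t*e^{3*t}], [-9*t*e^{3*t}, (6*t + 1)*e^{3*t}]]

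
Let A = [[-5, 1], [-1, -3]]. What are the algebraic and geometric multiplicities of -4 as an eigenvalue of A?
The characteristic polynomial is (x + 4)^2, so the factor x + 4 appears with exponent 2: the algebraic multiplicity is 2.

rank(A + 4I) = 1, so the eigenspace has dimension 2 - 1 = 1: the geometric multiplicity is 1.

Since 1 < 2, A is not diagonalizable.

algebraic multiplicity 2, geometric multiplicity 1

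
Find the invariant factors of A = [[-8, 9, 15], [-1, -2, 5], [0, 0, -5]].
The Jordan structure of A has elementary divisors (x + 5)^2, (x + 5). Arranging the block sizes at each eigenvalue in decreasing order and taking row products gives the invariant factors.

Invariant factors (smallest first, each dividing the next): x + 5, (x + 5)^2.

Check: the last factor (x + 5)^2 is the minimal polynomial, and the product (x + 5)^3 is the characteristic polynomial.

x + 5, (x + 5)^2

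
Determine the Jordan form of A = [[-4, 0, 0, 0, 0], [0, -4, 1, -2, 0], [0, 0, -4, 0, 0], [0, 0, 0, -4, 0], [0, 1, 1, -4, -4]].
The characteristic polynomial is det(xI - A) = (x + 4)^5, so the eigenvalues are -4 (algebraic multiplicity 5).

For λ = -4: rank(A + 4I) = 2, rank((A + 4I)^2) = 1, rank((A + 4I)^3) = 0. The eigenspace has dimension 5 - 2 = 3, so there are 3 Jordan blocks; the rank sequence gives block sizes [3, 1, 1].

Assembling the blocks gives the Jordan form J above.

J = [[-4, 1, 0, 0, 0], [0, -4, 1, 0, 0], [0, 0, -4, 0, 0], [0, 0, 0, -4, 0], [0, 0, 0, 0, -4]]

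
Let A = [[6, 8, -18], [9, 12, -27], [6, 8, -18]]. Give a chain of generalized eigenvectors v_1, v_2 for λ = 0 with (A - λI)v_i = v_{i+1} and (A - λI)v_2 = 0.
We seek v_1 ∈ ker(A^2) \ ker(A), then set v_{i+1} = A v_i.

One such chain is v_1 = [[-1, 1, 0]]^T, v_2 = [[2, 3, 2]]^T. Check: A v_2 = [[0, 0, 0]]^T = 0.

v_1 = [[-1, 1, 0]]^T, v_2 = [[2, 3, 2]]^T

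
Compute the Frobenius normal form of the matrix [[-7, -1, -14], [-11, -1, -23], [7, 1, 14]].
R = [[0, 0, 0], [1, 0, -5], [0, 1, 6]]

The invariant factors of A (the non-unit diagonal entries of the Smith normal form of xI - A over ℚ[x]) are x(x - 5)(x - 1), each dividing the next. The characteristic polynomial is their product, x(x - 5)(x - 1).

The rational canonical form is the block-diagonal matrix of companion matrices C(f_i):
R = [[0, 0, 0], [1, 0, -5], [0, 1, 6]].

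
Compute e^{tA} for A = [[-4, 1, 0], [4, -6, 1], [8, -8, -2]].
e^{tA} = [[(2*t^2 + 1)*e^{-4*t}, t*(1 - t)*e^{-4*t}, t^2*e^{-4*t}/2], [4*t*e^{-4*t}, (1 - 2*t)*e^{-4*t}, t*e^{-4*t}], [8*t*(1 - t)*e^{-4*t}, 4*t*(t - 2)*e^{-4*t}, (-2*t^2 + 2*t + 1)*e^{-4*t}]]

A has Jordan form J = [[-4, 1, 0], [0, -4, 1], [0, 0, -4]] with A = PJP^{-1}, so e^{tA} = P e^{tJ} P^{-1}.

For a Jordan block J_k(λ), e^{tJ_k(λ)} = e^{λt} · (I + tN + t^2 N^2/2! + ... + t^{k-1} N^{k-1}/(k-1)!) where N is the nilpotent superdiagonal part.

Assembling the blocks and conjugating back gives the entries of e^{tA} as shown above.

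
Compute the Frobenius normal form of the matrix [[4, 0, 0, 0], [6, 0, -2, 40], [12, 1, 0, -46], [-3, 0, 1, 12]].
R = [[4, 0, 0, 0], [0, 0, 0, 64], [0, 1, 0, -48], [0, 0, 1, 12]]

The invariant factors of A (the non-unit diagonal entries of the Smith normal form of xI - A over ℚ[x]) are x - 4, (x - 4)^3, each dividing the next. The characteristic polynomial is their product, (x - 4)^4.

The rational canonical form is the block-diagonal matrix of companion matrices C(f_i):
R = [[4, 0, 0, 0], [0, 0, 0, 64], [0, 1, 0, -48], [0, 0, 1, 12]].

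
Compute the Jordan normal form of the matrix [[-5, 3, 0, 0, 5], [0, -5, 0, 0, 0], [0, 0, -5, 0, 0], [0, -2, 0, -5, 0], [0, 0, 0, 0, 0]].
The characteristic polynomial is det(xI - A) = x(x + 5)^4, so the eigenvalues are -5 (algebraic multiplicity 4), 0 (algebraic multiplicity 1).

For λ = -5: rank(A + 5I) = 2, rank((A + 5I)^2) = 1. The eigenspace has dimension 5 - 2 = 3, so there are 3 Jordan blocks; the rank sequence gives block sizes [2, 1, 1].

For λ = 0: algebraic multiplicity 1 gives one 1×1 block.

Assembling the blocks gives the Jordan form J above.

J = [[-5, 1, 0, 0, 0], [0, -5, 0, 0, 0], [0, 0, -5, 0, 0], [0, 0, 0, -5, 0], [0, 0, 0, 0, 0]]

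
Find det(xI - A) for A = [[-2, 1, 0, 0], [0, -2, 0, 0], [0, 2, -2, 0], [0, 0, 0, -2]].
xI - A = [[x + 2, -1, 0, 0], [0, x + 2, 0, 0], [0, -2, x + 2, 0], [0, 0, 0, x + 2]].

Expanding det(xI - A) along the first row:
det(xI - A) = + (x + 2)·det([[x + 2, 0, 0], [-2, x + 2, 0], [0, 0, x + 2]]) - (-1)·det([[0, 0, 0], [0, x + 2, 0], [0, 0, x + 2]]) + (0)·det([[0, x + 2, 0], [0, -2, 0], [0, 0, x + 2]]) - (0)·det([[0, x + 2, 0], [0, -2, x + 2], [0, 0, 0]]).

Evaluating gives χ_A(x) = x^4 + 8x^3 + 24x^2 + 32x + 16 = (x + 2)^4.

χ_A(x) = (x + 2)^4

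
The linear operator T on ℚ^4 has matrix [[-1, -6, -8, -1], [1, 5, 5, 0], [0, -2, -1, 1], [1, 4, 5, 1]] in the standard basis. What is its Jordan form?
J = [[1, 1, 0, 0], [0, 1, 1, 0], [0, 0, 1, 0], [0, 0, 0, 1]]

The characteristic polynomial is det(xI - A) = (x - 1)^4, so the eigenvalues are 1 (algebraic multiplicity 4).

For λ = 1: rank(A - I) = 2, rank((A - I)^2) = 1, rank((A - I)^3) = 0. The eigenspace has dimension 4 - 2 = 2, so there are 2 Jordan blocks; the rank sequence gives block sizes [3, 1].

Assembling the blocks gives the Jordan form J above.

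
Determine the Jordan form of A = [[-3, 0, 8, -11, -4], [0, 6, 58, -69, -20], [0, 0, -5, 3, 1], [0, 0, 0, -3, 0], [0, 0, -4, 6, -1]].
J = [[-3, 1, 0, 0, 0], [0, -3, 0, 0, 0], [0, 0, -3, 1, 0], [0, 0, 0, -3, 0], [0, 0, 0, 0, 6]]

The characteristic polynomial is det(xI - A) = (x - 6)(x + 3)^4, so the eigenvalues are -3 (algebraic multiplicity 4), 6 (algebraic multiplicity 1).

For λ = -3: rank(A + 3I) = 3, rank((A + 3I)^2) = 1. The eigenspace has dimension 5 - 3 = 2, so there are 2 Jordan blocks; the rank sequence gives block sizes [2, 2].

For λ = 6: algebraic multiplicity 1 gives one 1×1 block.

Assembling the blocks gives the Jordan form J above.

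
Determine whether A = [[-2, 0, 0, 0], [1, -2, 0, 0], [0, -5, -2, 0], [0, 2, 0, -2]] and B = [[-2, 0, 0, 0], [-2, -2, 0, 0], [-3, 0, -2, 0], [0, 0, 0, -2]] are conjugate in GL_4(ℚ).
No.

Both have characteristic polynomial (x + 2)^4, but the minimal polynomial of A is (x + 2)^3 while the minimal polynomial of B is (x + 2)^2. The minimal polynomial is a similarity invariant, so A and B are not similar.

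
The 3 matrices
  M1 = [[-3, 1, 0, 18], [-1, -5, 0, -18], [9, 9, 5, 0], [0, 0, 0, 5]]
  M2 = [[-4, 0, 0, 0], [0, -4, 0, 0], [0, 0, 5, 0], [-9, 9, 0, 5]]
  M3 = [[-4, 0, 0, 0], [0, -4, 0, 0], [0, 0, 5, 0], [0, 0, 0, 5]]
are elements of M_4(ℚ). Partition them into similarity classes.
2 classes: {M1}, {M2, M3}

Characteristic polynomials: χ_{M1} = (x - 5)^2(x + 4)^2, χ_{M2} = (x - 5)^2(x + 4)^2, χ_{M3} = (x - 5)^2(x + 4)^2.

{M1}: invariant factors x - 5, (x - 5)(x + 4)^2.

{M2, M3}: invariant factors (x - 5)(x + 4), (x - 5)(x + 4).

Matrices are similar if and only if their invariant-factor lists agree; the partition into similarity classes is {M1}, {M2, M3}.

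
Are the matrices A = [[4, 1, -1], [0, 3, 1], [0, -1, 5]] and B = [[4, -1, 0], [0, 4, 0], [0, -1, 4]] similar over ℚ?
Yes.

Two matrices over a field are similar if and only if they have the same invariant factors.

Both A and B have characteristic polynomial (x - 4)^3 and minimal polynomial (x - 4)^2. Computing further, both have invariant factors x - 4, (x - 4)^2. Hence A and B are similar.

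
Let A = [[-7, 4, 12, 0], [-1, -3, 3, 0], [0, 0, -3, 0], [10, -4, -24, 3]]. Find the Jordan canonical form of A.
The characteristic polynomial is det(xI - A) = (x - 3)(x + 3)(x + 5)^2, so the eigenvalues are -5 (algebraic multiplicity 2), -3 (algebraic multiplicity 1), 3 (algebraic multiplicity 1).

For λ = -5: rank(A + 5I) = 3, rank((A + 5I)^2) = 2. The eigenspace has dimension 4 - 3 = 1, so there is 1 Jordan block; the rank sequence gives block sizes [2].

For λ = -3: algebraic multiplicity 1 gives one 1×1 block.

For λ = 3: algebraic multiplicity 1 gives one 1×1 block.

Assembling the blocks gives the Jordan form J above.

J = [[-5, 1, 0, 0], [0, -5, 0, 0], [0, 0, -3, 0], [0, 0, 0, 3]]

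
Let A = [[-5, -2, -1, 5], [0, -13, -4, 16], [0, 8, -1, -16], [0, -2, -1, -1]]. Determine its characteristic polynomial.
xI - A = [[x + 5, 2, 1, -5], [0, x + 13, 4, -16], [0, -8, x + 1, 16], [0, 2, 1, x + 1]].

Expanding det(xI - A) along the first row:
det(xI - A) = + (x + 5)·det([[x + 13, 4, -16], [-8, x + 1, 16], [2, 1, x + 1]]) - (2)·det([[0, 4, -16], [0, x + 1, 16], [0, 1, x + 1]]) + (1)·det([[0, x + 13, -16], [0, -8, 16], [0, 2, x + 1]]) - (-5)·det([[0, x + 13, 4], [0, -8, x + 1], [0, 2, 1]]).

Evaluating gives χ_A(x) = x^4 + 20x^3 + 150x^2 + 500x + 625 = (x + 5)^4.

χ_A(x) = (x + 5)^4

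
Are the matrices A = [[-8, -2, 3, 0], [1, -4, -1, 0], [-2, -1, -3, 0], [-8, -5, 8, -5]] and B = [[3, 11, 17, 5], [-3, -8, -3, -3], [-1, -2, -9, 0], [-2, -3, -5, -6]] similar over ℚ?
Two matrices over a field are similar if and only if they have the same invariant factors.

Both A and B have characteristic polynomial (x + 5)^4 and minimal polynomial (x + 5)^3. Computing further, both have invariant factors x + 5, (x + 5)^3. Hence A and B are similar.

Yes.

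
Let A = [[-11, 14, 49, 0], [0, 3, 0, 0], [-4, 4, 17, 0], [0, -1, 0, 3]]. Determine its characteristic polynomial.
χ_A(x) = (x - 3)^4

xI - A = [[x + 11, -14, -49, 0], [0, x - 3, 0, 0], [4, -4, x - 17, 0], [0, 1, 0, x - 3]].

Expanding det(xI - A) along the first row:
det(xI - A) = + (x + 11)·det([[x - 3, 0, 0], [-4, x - 17, 0], [1, 0, x - 3]]) - (-14)·det([[0, 0, 0], [4, x - 17, 0], [0, 0, x - 3]]) + (-49)·det([[0, x - 3, 0], [4, -4, 0], [0, 1, x - 3]]) - (0)·det([[0, x - 3, 0], [4, -4, x - 17], [0, 1, 0]]).

Evaluating gives χ_A(x) = x^4 - 12x^3 + 54x^2 - 108x + 81 = (x - 3)^4.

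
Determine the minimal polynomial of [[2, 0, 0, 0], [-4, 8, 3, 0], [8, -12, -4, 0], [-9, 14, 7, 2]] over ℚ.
The characteristic polynomial factors as (x - 2)^4. The minimal polynomial is ∏(x - λ)^{k_λ} where k_λ is the size of the largest Jordan block at λ.

For λ = 2: rank(A - 2I) = 2, and the largest Jordan block has size 2 (the smallest k with rank((A - 2I)^k) = rank((A - 2I)^(k+1))).

So m_A(x) = (x - 2)^2.

m_A(x) = (x - 2)^2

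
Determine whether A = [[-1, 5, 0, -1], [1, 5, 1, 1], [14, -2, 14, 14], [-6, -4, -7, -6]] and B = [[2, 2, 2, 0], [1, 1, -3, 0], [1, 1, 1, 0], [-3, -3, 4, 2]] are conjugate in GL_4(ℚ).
trace(A) = 12 but trace(B) = 6. The trace is a similarity invariant, so A and B are not similar.

No.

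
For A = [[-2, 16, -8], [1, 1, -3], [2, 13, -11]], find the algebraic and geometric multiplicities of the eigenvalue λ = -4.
algebraic multiplicity 3, geometric multiplicity 1

The characteristic polynomial is (x + 4)^3, so the factor x + 4 appears with exponent 3: the algebraic multiplicity is 3.

rank(A + 4I) = 2, so the eigenspace has dimension 3 - 2 = 1: the geometric multiplicity is 1.

Since 1 < 3, A is not diagonalizable.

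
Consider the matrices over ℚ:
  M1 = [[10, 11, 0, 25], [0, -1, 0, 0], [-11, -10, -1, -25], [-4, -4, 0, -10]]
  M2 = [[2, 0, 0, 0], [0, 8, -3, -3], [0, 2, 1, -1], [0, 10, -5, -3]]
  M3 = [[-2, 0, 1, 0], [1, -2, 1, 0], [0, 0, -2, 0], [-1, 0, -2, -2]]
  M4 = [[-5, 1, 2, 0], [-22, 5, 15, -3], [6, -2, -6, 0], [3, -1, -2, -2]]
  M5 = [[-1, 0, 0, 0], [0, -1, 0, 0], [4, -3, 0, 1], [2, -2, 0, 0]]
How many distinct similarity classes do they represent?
Characteristic polynomials: χ_{M1} = x^2(x + 1)^2, χ_{M2} = (x - 2)^4, χ_{M3} = (x + 2)^4, χ_{M4} = (x + 2)^4, χ_{M5} = x^2(x + 1)^2.

{M1}: invariant factors x^2(x + 1)^2.

{M2}: invariant factors x - 2, x - 2, (x - 2)^2.

{M3, M4}: invariant factors x + 2, (x + 2)^3.

{M5}: invariant factors x + 1, x^2(x + 1).

Matrices are similar if and only if their invariant-factor lists agree; the partition into similarity classes is {M1}, {M2}, {M3, M4}, {M5}.

4 classes: {M1}, {M2}, {M3, M4}, {M5}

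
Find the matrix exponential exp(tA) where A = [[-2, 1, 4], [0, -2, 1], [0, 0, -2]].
e^{tA} = [[e^{-2*t}, t*e^{-2*t}, t*(t + 8)*e^{-2*t}/2], [0, e^{-2*t}, t*e^{-2*t}], [0, 0, e^{-2*t}]]

A has Jordan form J = [[-2, 1, 0], [0, -2, 1], [0, 0, -2]] with A = PJP^{-1}, so e^{tA} = P e^{tJ} P^{-1}.

For a Jordan block J_k(λ), e^{tJ_k(λ)} = e^{λt} · (I + tN + t^2 N^2/2! + ... + t^{k-1} N^{k-1}/(k-1)!) where N is the nilpotent superdiagonal part.

Assembling the blocks and conjugating back gives the entries of e^{tA} as shown above.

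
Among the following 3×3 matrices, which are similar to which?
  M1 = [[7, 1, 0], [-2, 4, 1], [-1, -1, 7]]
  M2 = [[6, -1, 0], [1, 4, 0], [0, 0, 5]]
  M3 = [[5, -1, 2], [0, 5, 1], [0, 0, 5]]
3 classes: {M1}, {M2}, {M3}

Characteristic polynomials: χ_{M1} = (x - 6)^3, χ_{M2} = (x - 5)^3, χ_{M3} = (x - 5)^3.

{M1}: invariant factors (x - 6)^3.

{M2}: invariant factors x - 5, (x - 5)^2.

{M3}: invariant factors (x - 5)^3.

Matrices are similar if and only if their invariant-factor lists agree; the partition into similarity classes is {M1}, {M2}, {M3}.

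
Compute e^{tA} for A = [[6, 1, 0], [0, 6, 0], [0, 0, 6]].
e^{tA} = [[e^{6*t}, t*e^{6*t}, 0], [0, e^{6*t}, 0], [0, 0, e^{6*t}]]

A has Jordan form J = [[6, 1, 0], [0, 6, 0], [0, 0, 6]] with A = PJP^{-1}, so e^{tA} = P e^{tJ} P^{-1}.

For a Jordan block J_k(λ), e^{tJ_k(λ)} = e^{λt} · (I + tN + t^2 N^2/2! + ... + t^{k-1} N^{k-1}/(k-1)!) where N is the nilpotent superdiagonal part.

Assembling the blocks and conjugating back gives the entries of e^{tA} as shown above.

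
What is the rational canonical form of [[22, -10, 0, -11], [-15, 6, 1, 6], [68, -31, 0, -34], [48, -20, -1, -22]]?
R = [[0, 0, 0, -1], [1, 0, 0, 6], [0, 1, 0, -11], [0, 0, 1, 6]]

The invariant factors of A (the non-unit diagonal entries of the Smith normal form of xI - A over ℚ[x]) are (x^2 - 3x + 1)^2, each dividing the next. The characteristic polynomial is their product, (x^2 - 3x + 1)^2.

The rational canonical form is the block-diagonal matrix of companion matrices C(f_i):
R = [[0, 0, 0, -1], [1, 0, 0, 6], [0, 1, 0, -11], [0, 0, 1, 6]].

Note the characteristic polynomial does not split into linear factors over ℚ, so A has no Jordan form over ℚ; the rational canonical form exists over any field.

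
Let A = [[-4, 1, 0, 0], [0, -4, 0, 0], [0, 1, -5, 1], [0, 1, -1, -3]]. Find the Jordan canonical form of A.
The characteristic polynomial is det(xI - A) = (x + 4)^4, so the eigenvalues are -4 (algebraic multiplicity 4).

For λ = -4: rank(A + 4I) = 2, rank((A + 4I)^2) = 0. The eigenspace has dimension 4 - 2 = 2, so there are 2 Jordan blocks; the rank sequence gives block sizes [2, 2].

Assembling the blocks gives the Jordan form J above.

J = [[-4, 1, 0, 0], [0, -4, 0, 0], [0, 0, -4, 1], [0, 0, 0, -4]]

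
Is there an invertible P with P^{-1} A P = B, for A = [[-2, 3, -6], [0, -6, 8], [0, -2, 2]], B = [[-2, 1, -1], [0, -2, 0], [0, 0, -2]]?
Two matrices over a field are similar if and only if they have the same invariant factors.

Both A and B have characteristic polynomial (x + 2)^3 and minimal polynomial (x + 2)^2. Computing further, both have invariant factors x + 2, (x + 2)^2. Hence A and B are similar.

Yes.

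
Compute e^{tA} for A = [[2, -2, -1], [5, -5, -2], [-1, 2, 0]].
A has Jordan form J = [[-1, 1, 0], [0, -1, 1], [0, 0, -1]] with A = PJP^{-1}, so e^{tA} = P e^{tJ} P^{-1}.

For a Jordan block J_k(λ), e^{tJ_k(λ)} = e^{λt} · (I + tN + t^2 N^2/2! + ... + t^{k-1} N^{k-1}/(k-1)!) where N is the nilpotent superdiagonal part.

Assembling the blocks and conjugating back gives the entries of e^{tA} as shown above.

e^{tA} = [[(3*t + 1)*e^{-t}, -2*t*e^{-t}, -t*e^{-t}], [t*(10 - 3*t)*e^{-t}/2, (t^2 - 4*t + 1)*e^{-t}, t*(t - 4)*e^{-t}/2], [t*(3*t - 1)*e^{-t}, 2*t*(1 - t)*e^{-t}, (-t^2 + t + 1)*e^{-t}]]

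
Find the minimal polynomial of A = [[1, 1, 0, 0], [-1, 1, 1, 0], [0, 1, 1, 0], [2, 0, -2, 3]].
The characteristic polynomial factors as (x - 3)(x - 1)^3. The minimal polynomial is ∏(x - λ)^{k_λ} where k_λ is the size of the largest Jordan block at λ.

For λ = 1: rank(A - I) = 3, and the largest Jordan block has size 3 (the smallest k with rank((A - I)^k) = rank((A - I)^(k+1))).
For λ = 3: rank(A - 3I) = 3, and the largest Jordan block has size 1 (the smallest k with rank((A - 3I)^k) = rank((A - 3I)^(k+1))).

So m_A(x) = (x - 3)(x - 1)^3.

m_A(x) = (x - 3)(x - 1)^3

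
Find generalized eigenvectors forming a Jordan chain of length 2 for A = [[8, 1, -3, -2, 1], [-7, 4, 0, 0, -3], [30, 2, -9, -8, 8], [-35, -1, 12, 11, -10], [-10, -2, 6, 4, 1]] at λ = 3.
v_1 = [[-2, 1, 0, -2, 5]]^T, v_2 = [[0, 0, -2, 3, 0]]^T

We seek v_1 ∈ ker((A - 3I)^2) \ ker(A - 3I), then set v_{i+1} = (A - 3I) v_i.

One such chain is v_1 = [[-2, 1, 0, -2, 5]]^T, v_2 = [[0, 0, -2, 3, 0]]^T. Check: (A - 3I) v_2 = [[0, 0, 0, 0, 0]]^T = 0.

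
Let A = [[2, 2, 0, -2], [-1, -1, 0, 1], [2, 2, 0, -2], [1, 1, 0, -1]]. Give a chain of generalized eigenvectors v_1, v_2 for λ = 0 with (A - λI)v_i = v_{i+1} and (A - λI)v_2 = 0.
We seek v_1 ∈ ker(A^2) \ ker(A), then set v_{i+1} = A v_i.

One such chain is v_1 = [[-1, 1, -2, -1]]^T, v_2 = [[2, -1, 2, 1]]^T. Check: A v_2 = [[0, 0, 0, 0]]^T = 0.

v_1 = [[-1, 1, -2, -1]]^T, v_2 = [[2, -1, 2, 1]]^T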